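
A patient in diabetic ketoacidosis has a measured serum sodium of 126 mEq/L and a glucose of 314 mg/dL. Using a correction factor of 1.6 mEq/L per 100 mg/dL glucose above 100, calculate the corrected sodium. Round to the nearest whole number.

Corrected Na = measured Na + 1.6 · (glucose − 100)/100
= 126 + 1.6 · (314 − 100)/100
= 126 + 3.4
= 129.4 mEq/L

129 mEq/L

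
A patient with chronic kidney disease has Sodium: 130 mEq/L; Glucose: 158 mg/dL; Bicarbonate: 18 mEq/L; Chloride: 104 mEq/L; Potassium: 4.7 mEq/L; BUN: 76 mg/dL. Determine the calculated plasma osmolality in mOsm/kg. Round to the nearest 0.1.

Calculated osmolality = 2·Na + glucose/18 + BUN/2.8
= 2·130 + 158/18 + 76/2.8
= 260 + 8.78 + 27.14
= 295.92 mOsm/kg

295.9 mOsm/kg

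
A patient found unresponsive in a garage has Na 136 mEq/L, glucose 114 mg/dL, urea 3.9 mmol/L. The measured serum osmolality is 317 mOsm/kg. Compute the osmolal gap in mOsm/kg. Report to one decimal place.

Calculated osmolality = 2·Na + glucose/18 + urea
= 2·136 + 114/18 + 3.9
= 272 + 6.33 + 3.90
= 282.23 mOsm/kg ≈ 282.2 mOsm/kg
Osmolar gap = measured − calculated = 317 − 282.2 = 34.8 mOsm/kg

34.8 mOsm/kg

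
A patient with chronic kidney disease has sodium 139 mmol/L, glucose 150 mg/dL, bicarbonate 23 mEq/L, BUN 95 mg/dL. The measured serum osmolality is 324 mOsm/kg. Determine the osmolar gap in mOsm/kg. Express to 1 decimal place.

Calculated osmolality = 2·Na + glucose/18 + BUN/2.8
= 2·139 + 150/18 + 95/2.8
= 278 + 8.33 + 33.93
= 320.26 mOsm/kg ≈ 320.3 mOsm/kg
Osmolar gap = measured − calculated = 324 − 320.3 = 3.7 mOsm/kg

3.7 mOsm/kg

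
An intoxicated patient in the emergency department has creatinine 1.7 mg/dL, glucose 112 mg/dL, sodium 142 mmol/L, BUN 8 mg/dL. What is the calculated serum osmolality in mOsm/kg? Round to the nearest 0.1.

Calculated osmolality = 2·Na + glucose/18 + BUN/2.8
= 2·142 + 112/18 + 8/2.8
= 284 + 6.22 + 2.86
= 293.08 mOsm/kg

293.1 mOsm/kg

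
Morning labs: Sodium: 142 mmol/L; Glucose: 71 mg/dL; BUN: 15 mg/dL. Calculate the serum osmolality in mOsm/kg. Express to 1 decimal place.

Calculated osmolality = 2·Na + glucose/18 + BUN/2.8
= 2·142 + 71/18 + 15/2.8
= 284 + 3.94 + 5.36
= 293.3 mOsm/kg

293.3 mOsm/kg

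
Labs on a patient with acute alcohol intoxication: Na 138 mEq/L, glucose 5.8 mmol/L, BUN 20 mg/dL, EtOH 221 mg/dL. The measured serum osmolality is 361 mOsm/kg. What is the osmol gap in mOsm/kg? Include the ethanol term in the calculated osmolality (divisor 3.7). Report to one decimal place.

12.3 mOsm/kg

Calculated osmolality = 2·Na + glucose + BUN/2.8 + ethanol/3.7
= 2·138 + 5.8 + 20/2.8 + 221/3.7
= 276 + 5.80 + 7.14 + 59.73
= 348.67 mOsm/kg ≈ 348.7 mOsm/kg
Osmolar gap = measured − calculated = 361 − 348.7 = 12.3 mOsm/kg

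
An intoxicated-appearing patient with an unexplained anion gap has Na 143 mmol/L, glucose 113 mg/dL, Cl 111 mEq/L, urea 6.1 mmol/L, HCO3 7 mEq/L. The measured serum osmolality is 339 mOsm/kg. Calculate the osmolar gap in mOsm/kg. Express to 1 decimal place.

Calculated osmolality = 2·Na + glucose/18 + urea
= 2·143 + 113/18 + 6.1
= 286 + 6.28 + 6.10
= 298.38 mOsm/kg ≈ 298.4 mOsm/kg
Osmolar gap = measured − calculated = 339 − 298.4 = 40.6 mOsm/kg

40.6 mOsm/kg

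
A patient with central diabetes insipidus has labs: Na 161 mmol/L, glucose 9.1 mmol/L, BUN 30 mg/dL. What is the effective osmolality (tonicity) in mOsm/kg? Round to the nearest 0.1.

Effective osmolality excludes urea (freely permeant across cell membranes):
2·Na + glucose
= 2·161 + 9.1
= 322 + 9.1
= 331.1 mOsm/kg

331.1 mOsm/kg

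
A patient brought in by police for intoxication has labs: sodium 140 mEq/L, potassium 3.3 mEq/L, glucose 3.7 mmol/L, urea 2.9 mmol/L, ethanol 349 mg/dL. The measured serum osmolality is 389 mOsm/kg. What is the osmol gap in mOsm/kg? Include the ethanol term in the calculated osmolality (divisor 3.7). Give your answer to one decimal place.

8.1 mOsm/kg

Calculated osmolality = 2·Na + glucose + urea + ethanol/3.7
= 2·140 + 3.7 + 2.9 + 349/3.7
= 280 + 3.70 + 2.90 + 94.32
= 380.92 mOsm/kg ≈ 380.9 mOsm/kg
Osmolar gap = measured − calculated = 389 − 380.9 = 8.1 mOsm/kg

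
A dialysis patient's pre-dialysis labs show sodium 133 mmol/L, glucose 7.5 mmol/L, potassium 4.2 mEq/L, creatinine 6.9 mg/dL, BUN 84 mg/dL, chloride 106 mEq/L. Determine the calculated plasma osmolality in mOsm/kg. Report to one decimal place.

303.5 mOsm/kg

Calculated osmolality = 2·Na + glucose + BUN/2.8
= 2·133 + 7.5 + 84/2.8
= 266 + 7.50 + 30
= 303.5 mOsm/kg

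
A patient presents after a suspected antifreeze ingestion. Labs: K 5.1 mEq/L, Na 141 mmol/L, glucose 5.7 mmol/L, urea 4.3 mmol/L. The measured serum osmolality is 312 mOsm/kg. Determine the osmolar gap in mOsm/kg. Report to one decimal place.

Calculated osmolality = 2·Na + glucose + urea
= 2·141 + 5.7 + 4.3
= 282 + 5.70 + 4.30
= 292 mOsm/kg ≈ 292.0 mOsm/kg
Osmolar gap = measured − calculated = 312 − 292.0 = 20.0 mOsm/kg

20.0 mOsm/kg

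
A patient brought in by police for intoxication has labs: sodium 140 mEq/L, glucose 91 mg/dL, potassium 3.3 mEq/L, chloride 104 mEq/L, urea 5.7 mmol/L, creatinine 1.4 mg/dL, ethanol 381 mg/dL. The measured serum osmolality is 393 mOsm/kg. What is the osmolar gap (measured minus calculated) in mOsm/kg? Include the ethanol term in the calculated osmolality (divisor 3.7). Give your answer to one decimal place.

-0.7 mOsm/kg

Calculated osmolality = 2·Na + glucose/18 + urea + ethanol/3.7
= 2·140 + 91/18 + 5.7 + 381/3.7
= 280 + 5.06 + 5.70 + 102.97
= 393.73 mOsm/kg ≈ 393.7 mOsm/kg
Osmolar gap = measured − calculated = 393 − 393.7 = -0.7 mOsm/kg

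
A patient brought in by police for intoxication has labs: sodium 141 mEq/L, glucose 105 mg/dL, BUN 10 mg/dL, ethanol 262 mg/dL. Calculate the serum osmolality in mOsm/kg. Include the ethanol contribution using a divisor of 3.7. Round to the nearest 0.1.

Calculated osmolality = 2·Na + glucose/18 + BUN/2.8 + ethanol/3.7
= 2·141 + 105/18 + 10/2.8 + 262/3.7
= 282 + 5.83 + 3.57 + 70.81
= 362.21 mOsm/kg

362.2 mOsm/kg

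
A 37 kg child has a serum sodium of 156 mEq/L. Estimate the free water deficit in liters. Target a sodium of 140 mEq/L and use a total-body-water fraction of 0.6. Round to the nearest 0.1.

TBW = 0.6 · 37 = 22.2 L
Free water deficit = TBW · (Na/140 − 1)
= 22.2 · (156/140 − 1)
= 22.2 · 0.1143
= 2.54 L

2.5 L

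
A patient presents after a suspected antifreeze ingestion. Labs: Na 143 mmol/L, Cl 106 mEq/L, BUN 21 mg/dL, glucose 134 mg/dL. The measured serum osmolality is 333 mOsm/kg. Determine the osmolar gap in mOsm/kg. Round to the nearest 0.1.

Calculated osmolality = 2·Na + glucose/18 + BUN/2.8
= 2·143 + 134/18 + 21/2.8
= 286 + 7.44 + 7.50
= 300.94 mOsm/kg ≈ 300.9 mOsm/kg
Osmolar gap = measured − calculated = 333 − 300.9 = 32.1 mOsm/kg

32.1 mOsm/kg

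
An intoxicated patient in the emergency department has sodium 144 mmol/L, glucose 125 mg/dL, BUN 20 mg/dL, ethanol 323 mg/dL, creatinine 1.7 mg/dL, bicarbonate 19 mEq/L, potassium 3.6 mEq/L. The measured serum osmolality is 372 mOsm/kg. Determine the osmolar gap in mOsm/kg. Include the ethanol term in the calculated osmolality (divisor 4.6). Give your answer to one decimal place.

Calculated osmolality = 2·Na + glucose/18 + BUN/2.8 + ethanol/4.6
= 2·144 + 125/18 + 20/2.8 + 323/4.6
= 288 + 6.94 + 7.14 + 70.22
= 372.3 mOsm/kg ≈ 372.3 mOsm/kg
Osmolar gap = measured − calculated = 372 − 372.3 = -0.3 mOsm/kg

-0.3 mOsm/kg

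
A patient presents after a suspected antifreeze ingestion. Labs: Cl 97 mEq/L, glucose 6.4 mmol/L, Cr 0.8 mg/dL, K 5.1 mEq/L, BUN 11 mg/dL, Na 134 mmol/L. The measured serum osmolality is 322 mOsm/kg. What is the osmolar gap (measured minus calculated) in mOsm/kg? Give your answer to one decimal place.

Calculated osmolality = 2·Na + glucose + BUN/2.8
= 2·134 + 6.4 + 11/2.8
= 268 + 6.40 + 3.93
= 278.33 mOsm/kg ≈ 278.3 mOsm/kg
Osmolar gap = measured − calculated = 322 − 278.3 = 43.7 mOsm/kg

43.7 mOsm/kg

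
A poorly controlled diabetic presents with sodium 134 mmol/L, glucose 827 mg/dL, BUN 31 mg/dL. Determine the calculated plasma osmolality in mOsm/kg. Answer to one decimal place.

325.0 mOsm/kg

Calculated osmolality = 2·Na + glucose/18 + BUN/2.8
= 2·134 + 827/18 + 31/2.8
= 268 + 45.94 + 11.07
= 325.01 mOsm/kg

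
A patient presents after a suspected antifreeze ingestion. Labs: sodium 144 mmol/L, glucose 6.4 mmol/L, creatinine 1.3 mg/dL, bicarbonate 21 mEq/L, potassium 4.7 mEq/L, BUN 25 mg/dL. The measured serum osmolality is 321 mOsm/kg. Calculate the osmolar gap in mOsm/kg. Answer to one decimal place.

17.7 mOsm/kg

Calculated osmolality = 2·Na + glucose + BUN/2.8
= 2·144 + 6.4 + 25/2.8
= 288 + 6.40 + 8.93
= 303.33 mOsm/kg ≈ 303.3 mOsm/kg
Osmolar gap = measured − calculated = 321 − 303.3 = 17.7 mOsm/kg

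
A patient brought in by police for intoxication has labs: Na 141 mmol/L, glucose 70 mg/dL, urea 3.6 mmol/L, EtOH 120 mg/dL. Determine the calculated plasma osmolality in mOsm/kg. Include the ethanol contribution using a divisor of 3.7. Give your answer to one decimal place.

Calculated osmolality = 2·Na + glucose/18 + urea + ethanol/3.7
= 2·141 + 70/18 + 3.6 + 120/3.7
= 282 + 3.89 + 3.60 + 32.43
= 321.92 mOsm/kg

321.9 mOsm/kg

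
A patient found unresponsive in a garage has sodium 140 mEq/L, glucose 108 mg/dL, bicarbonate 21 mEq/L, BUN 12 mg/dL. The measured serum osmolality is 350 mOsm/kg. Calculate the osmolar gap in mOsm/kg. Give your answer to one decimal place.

Calculated osmolality = 2·Na + glucose/18 + BUN/2.8
= 2·140 + 108/18 + 12/2.8
= 280 + 6 + 4.29
= 290.29 mOsm/kg ≈ 290.3 mOsm/kg
Osmolar gap = measured − calculated = 350 − 290.3 = 59.7 mOsm/kg

59.7 mOsm/kg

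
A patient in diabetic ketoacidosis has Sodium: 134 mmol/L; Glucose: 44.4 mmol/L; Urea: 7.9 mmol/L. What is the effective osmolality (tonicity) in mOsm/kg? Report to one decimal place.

312.4 mOsm/kg

Effective osmolality excludes urea (freely permeant across cell membranes):
2·Na + glucose
= 2·134 + 44.4
= 268 + 44.4
= 312.4 mOsm/kg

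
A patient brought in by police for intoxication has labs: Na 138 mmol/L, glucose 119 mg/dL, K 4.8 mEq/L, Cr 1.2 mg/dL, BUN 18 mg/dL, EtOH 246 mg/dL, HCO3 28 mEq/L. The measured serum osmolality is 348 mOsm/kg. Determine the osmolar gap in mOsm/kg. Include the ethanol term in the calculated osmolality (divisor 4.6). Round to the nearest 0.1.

5.5 mOsm/kg

Calculated osmolality = 2·Na + glucose/18 + BUN/2.8 + ethanol/4.6
= 2·138 + 119/18 + 18/2.8 + 246/4.6
= 276 + 6.61 + 6.43 + 53.48
= 342.52 mOsm/kg ≈ 342.5 mOsm/kg
Osmolar gap = measured − calculated = 348 − 342.5 = 5.5 mOsm/kg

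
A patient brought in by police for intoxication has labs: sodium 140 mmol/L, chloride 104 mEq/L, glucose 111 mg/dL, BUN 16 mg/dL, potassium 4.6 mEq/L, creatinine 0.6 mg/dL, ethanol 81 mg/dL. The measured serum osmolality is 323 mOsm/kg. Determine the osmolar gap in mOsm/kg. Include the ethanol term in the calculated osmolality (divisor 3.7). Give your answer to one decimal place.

Calculated osmolality = 2·Na + glucose/18 + BUN/2.8 + ethanol/3.7
= 2·140 + 111/18 + 16/2.8 + 81/3.7
= 280 + 6.17 + 5.71 + 21.89
= 313.77 mOsm/kg ≈ 313.8 mOsm/kg
Osmolar gap = measured − calculated = 323 − 313.8 = 9.2 mOsm/kg

9.2 mOsm/kg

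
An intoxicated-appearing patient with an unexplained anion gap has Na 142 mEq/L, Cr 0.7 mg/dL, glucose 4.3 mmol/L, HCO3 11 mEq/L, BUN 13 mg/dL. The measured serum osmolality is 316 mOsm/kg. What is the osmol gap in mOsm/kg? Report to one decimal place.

Calculated osmolality = 2·Na + glucose + BUN/2.8
= 2·142 + 4.3 + 13/2.8
= 284 + 4.30 + 4.64
= 292.94 mOsm/kg ≈ 292.9 mOsm/kg
Osmolar gap = measured − calculated = 316 − 292.9 = 23.1 mOsm/kg

23.1 mOsm/kg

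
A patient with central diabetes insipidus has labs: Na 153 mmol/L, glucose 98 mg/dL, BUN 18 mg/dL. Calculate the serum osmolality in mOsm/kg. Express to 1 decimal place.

Calculated osmolality = 2·Na + glucose/18 + BUN/2.8
= 2·153 + 98/18 + 18/2.8
= 306 + 5.44 + 6.43
= 317.87 mOsm/kg

317.9 mOsm/kg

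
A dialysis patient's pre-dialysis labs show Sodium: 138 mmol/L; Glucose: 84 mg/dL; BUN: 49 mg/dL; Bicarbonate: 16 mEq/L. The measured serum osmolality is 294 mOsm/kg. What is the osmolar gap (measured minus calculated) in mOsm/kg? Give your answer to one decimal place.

Calculated osmolality = 2·Na + glucose/18 + BUN/2.8
= 2·138 + 84/18 + 49/2.8
= 276 + 4.67 + 17.50
= 298.17 mOsm/kg ≈ 298.2 mOsm/kg
Osmolar gap = measured − calculated = 294 − 298.2 = -4.2 mOsm/kg

-4.2 mOsm/kg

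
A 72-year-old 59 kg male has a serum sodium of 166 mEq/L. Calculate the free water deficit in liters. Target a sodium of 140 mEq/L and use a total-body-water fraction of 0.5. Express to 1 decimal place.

5.5 L

TBW = 0.5 · 59 = 29.5 L
Free water deficit = TBW · (Na/140 − 1)
= 29.5 · (166/140 − 1)
= 29.5 · 0.1857
= 5.48 L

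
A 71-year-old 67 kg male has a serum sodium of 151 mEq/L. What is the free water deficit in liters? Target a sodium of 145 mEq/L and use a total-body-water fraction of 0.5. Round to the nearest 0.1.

TBW = 0.5 · 67 = 33.5 L
Free water deficit = TBW · (Na/145 − 1)
= 33.5 · (151/145 − 1)
= 33.5 · 0.0414
= 1.39 L

1.4 L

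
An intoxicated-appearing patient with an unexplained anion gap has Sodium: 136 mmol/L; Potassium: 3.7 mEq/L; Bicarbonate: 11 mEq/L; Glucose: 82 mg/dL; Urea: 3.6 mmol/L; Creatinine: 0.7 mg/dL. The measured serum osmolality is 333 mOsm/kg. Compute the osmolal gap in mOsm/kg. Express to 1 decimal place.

52.8 mOsm/kg

Calculated osmolality = 2·Na + glucose/18 + urea
= 2·136 + 82/18 + 3.6
= 272 + 4.56 + 3.60
= 280.16 mOsm/kg ≈ 280.2 mOsm/kg
Osmolar gap = measured − calculated = 333 − 280.2 = 52.8 mOsm/kg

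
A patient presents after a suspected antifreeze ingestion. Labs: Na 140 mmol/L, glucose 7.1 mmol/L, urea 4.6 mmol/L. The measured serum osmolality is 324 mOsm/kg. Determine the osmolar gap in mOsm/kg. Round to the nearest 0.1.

32.3 mOsm/kg

Calculated osmolality = 2·Na + glucose + urea
= 2·140 + 7.1 + 4.6
= 280 + 7.10 + 4.60
= 291.7 mOsm/kg ≈ 291.7 mOsm/kg
Osmolar gap = measured − calculated = 324 − 291.7 = 32.3 mOsm/kg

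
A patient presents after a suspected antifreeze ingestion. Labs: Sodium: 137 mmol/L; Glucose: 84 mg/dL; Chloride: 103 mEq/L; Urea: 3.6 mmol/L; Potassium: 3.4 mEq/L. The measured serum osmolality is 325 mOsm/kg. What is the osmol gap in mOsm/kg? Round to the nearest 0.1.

42.7 mOsm/kg

Calculated osmolality = 2·Na + glucose/18 + urea
= 2·137 + 84/18 + 3.6
= 274 + 4.67 + 3.60
= 282.27 mOsm/kg ≈ 282.3 mOsm/kg
Osmolar gap = measured − calculated = 325 − 282.3 = 42.7 mOsm/kg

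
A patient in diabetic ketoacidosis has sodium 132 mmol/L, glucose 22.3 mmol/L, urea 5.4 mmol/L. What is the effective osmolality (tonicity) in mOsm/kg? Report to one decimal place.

286.3 mOsm/kg

Effective osmolality excludes urea (freely permeant across cell membranes):
2·Na + glucose
= 2·132 + 22.3
= 264 + 22.3
= 286.3 mOsm/kg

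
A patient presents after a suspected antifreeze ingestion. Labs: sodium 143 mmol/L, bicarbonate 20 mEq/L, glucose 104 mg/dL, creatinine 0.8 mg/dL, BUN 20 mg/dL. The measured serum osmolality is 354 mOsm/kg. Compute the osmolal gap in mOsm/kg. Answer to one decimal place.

Calculated osmolality = 2·Na + glucose/18 + BUN/2.8
= 2·143 + 104/18 + 20/2.8
= 286 + 5.78 + 7.14
= 298.92 mOsm/kg ≈ 298.9 mOsm/kg
Osmolar gap = measured − calculated = 354 − 298.9 = 55.1 mOsm/kg

55.1 mOsm/kg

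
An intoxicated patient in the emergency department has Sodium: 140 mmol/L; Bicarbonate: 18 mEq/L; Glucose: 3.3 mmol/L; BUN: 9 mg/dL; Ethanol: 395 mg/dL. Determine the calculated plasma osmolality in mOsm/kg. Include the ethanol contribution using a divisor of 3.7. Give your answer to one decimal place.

Calculated osmolality = 2·Na + glucose + BUN/2.8 + ethanol/3.7
= 2·140 + 3.3 + 9/2.8 + 395/3.7
= 280 + 3.30 + 3.21 + 106.76
= 393.27 mOsm/kg

393.3 mOsm/kg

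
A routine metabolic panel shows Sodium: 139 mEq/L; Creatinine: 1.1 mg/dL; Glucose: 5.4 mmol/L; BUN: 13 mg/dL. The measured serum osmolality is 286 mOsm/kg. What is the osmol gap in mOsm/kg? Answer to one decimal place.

-2.0 mOsm/kg

Calculated osmolality = 2·Na + glucose + BUN/2.8
= 2·139 + 5.4 + 13/2.8
= 278 + 5.40 + 4.64
= 288.04 mOsm/kg ≈ 288.0 mOsm/kg
Osmolar gap = measured − calculated = 286 − 288.0 = -2.0 mOsm/kg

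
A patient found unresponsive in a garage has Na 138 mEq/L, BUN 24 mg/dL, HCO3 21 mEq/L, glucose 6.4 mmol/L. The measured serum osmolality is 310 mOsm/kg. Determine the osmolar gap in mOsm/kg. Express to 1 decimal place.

19.0 mOsm/kg

Calculated osmolality = 2·Na + glucose + BUN/2.8
= 2·138 + 6.4 + 24/2.8
= 276 + 6.40 + 8.57
= 290.97 mOsm/kg ≈ 291.0 mOsm/kg
Osmolar gap = measured − calculated = 310 − 291.0 = 19.0 mOsm/kg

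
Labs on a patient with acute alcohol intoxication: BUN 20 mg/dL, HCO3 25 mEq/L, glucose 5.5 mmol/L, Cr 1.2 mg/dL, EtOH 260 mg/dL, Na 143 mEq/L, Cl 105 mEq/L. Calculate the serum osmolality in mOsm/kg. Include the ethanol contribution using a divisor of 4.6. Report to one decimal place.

355.2 mOsm/kg

Calculated osmolality = 2·Na + glucose + BUN/2.8 + ethanol/4.6
= 2·143 + 5.5 + 20/2.8 + 260/4.6
= 286 + 5.50 + 7.14 + 56.52
= 355.16 mOsm/kg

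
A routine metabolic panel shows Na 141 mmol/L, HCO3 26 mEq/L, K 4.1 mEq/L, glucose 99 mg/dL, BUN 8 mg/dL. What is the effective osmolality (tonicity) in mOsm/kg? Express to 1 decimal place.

287.5 mOsm/kg

Effective osmolality excludes urea (freely permeant across cell membranes):
2·Na + glucose/18
= 2·141 + 99/18
= 282 + 5.5
= 287.5 mOsm/kg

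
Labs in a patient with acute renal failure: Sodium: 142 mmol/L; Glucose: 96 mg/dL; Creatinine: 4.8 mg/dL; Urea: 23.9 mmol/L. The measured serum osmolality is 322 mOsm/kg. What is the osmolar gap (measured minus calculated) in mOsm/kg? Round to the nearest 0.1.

Calculated osmolality = 2·Na + glucose/18 + urea
= 2·142 + 96/18 + 23.9
= 284 + 5.33 + 23.90
= 313.23 mOsm/kg ≈ 313.2 mOsm/kg
Osmolar gap = measured − calculated = 322 − 313.2 = 8.8 mOsm/kg

8.8 mOsm/kg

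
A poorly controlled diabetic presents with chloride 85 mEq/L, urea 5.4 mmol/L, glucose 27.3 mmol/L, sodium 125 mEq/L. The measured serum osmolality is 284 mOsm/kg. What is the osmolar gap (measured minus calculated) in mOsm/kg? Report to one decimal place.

Calculated osmolality = 2·Na + glucose + urea
= 2·125 + 27.3 + 5.4
= 250 + 27.30 + 5.40
= 282.7 mOsm/kg ≈ 282.7 mOsm/kg
Osmolar gap = measured − calculated = 284 − 282.7 = 1.3 mOsm/kg

1.3 mOsm/kg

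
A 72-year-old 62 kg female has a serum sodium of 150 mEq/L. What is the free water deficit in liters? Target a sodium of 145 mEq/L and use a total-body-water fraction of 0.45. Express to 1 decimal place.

1.0 L

TBW = 0.45 · 62 = 27.9 L
Free water deficit = TBW · (Na/145 − 1)
= 27.9 · (150/145 − 1)
= 27.9 · 0.0345
= 0.96 L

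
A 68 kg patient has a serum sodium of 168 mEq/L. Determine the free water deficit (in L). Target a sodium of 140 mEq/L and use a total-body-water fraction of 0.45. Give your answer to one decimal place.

TBW = 0.45 · 68 = 30.6 L
Free water deficit = TBW · (Na/140 − 1)
= 30.6 · (168/140 − 1)
= 30.6 · 0.2
= 6.12 L

6.1 L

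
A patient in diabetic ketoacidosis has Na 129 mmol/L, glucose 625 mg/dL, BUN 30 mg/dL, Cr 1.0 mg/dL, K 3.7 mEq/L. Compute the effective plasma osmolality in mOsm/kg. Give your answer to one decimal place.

292.7 mOsm/kg

Effective osmolality excludes urea (freely permeant across cell membranes):
2·Na + glucose/18
= 2·129 + 625/18
= 258 + 34.72
= 292.72 mOsm/kg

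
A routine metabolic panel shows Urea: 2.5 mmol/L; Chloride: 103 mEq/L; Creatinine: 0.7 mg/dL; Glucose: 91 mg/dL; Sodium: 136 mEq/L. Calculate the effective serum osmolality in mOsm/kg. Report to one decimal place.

277.1 mOsm/kg

Effective osmolality excludes urea (freely permeant across cell membranes):
2·Na + glucose/18
= 2·136 + 91/18
= 272 + 5.06
= 277.06 mOsm/kg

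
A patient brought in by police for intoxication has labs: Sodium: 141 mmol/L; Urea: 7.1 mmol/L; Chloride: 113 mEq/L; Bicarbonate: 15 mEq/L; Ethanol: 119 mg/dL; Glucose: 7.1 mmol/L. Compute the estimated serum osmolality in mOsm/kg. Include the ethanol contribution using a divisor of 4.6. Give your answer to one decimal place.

322.1 mOsm/kg

Calculated osmolality = 2·Na + glucose + urea + ethanol/4.6
= 2·141 + 7.1 + 7.1 + 119/4.6
= 282 + 7.10 + 7.10 + 25.87
= 322.07 mOsm/kg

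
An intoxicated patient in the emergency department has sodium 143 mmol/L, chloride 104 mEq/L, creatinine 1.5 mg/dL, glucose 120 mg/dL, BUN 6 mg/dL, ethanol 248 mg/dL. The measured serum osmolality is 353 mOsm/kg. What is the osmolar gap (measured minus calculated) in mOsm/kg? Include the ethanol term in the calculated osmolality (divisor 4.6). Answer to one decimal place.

Calculated osmolality = 2·Na + glucose/18 + BUN/2.8 + ethanol/4.6
= 2·143 + 120/18 + 6/2.8 + 248/4.6
= 286 + 6.67 + 2.14 + 53.91
= 348.72 mOsm/kg ≈ 348.7 mOsm/kg
Osmolar gap = measured − calculated = 353 − 348.7 = 4.3 mOsm/kg

4.3 mOsm/kg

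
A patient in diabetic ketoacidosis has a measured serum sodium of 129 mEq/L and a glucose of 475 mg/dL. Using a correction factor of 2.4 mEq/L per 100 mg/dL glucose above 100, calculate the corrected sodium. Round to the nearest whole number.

138 mEq/L

Corrected Na = measured Na + 2.4 · (glucose − 100)/100
= 129 + 2.4 · (475 − 100)/100
= 129 + 9
= 138 mEq/L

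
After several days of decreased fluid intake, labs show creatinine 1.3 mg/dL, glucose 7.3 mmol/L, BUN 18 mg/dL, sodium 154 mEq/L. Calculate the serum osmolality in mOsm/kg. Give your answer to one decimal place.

321.7 mOsm/kg

Calculated osmolality = 2·Na + glucose + BUN/2.8
= 2·154 + 7.3 + 18/2.8
= 308 + 7.30 + 6.43
= 321.73 mOsm/kg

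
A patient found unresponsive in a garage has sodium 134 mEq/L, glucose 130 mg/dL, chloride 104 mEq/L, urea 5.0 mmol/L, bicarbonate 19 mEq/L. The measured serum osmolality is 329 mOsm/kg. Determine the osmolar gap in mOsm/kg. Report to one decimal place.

Calculated osmolality = 2·Na + glucose/18 + urea
= 2·134 + 130/18 + 5
= 268 + 7.22 + 5
= 280.22 mOsm/kg ≈ 280.2 mOsm/kg
Osmolar gap = measured − calculated = 329 − 280.2 = 48.8 mOsm/kg

48.8 mOsm/kg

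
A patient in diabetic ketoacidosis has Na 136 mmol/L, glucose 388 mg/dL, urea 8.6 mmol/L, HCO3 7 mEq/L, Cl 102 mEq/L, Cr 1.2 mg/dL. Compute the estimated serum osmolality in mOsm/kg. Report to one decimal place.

302.2 mOsm/kg

Calculated osmolality = 2·Na + glucose/18 + urea
= 2·136 + 388/18 + 8.6
= 272 + 21.56 + 8.60
= 302.16 mOsm/kg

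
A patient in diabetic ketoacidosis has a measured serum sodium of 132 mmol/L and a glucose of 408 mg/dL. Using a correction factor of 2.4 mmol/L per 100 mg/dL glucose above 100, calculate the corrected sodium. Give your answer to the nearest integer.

Corrected Na = measured Na + 2.4 · (glucose − 100)/100
= 132 + 2.4 · (408 − 100)/100
= 132 + 7.4
= 139.4 mmol/L

139 mmol/L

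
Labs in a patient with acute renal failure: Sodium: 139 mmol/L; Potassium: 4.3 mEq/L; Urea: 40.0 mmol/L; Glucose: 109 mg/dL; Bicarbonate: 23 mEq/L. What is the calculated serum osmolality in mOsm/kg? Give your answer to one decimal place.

Calculated osmolality = 2·Na + glucose/18 + urea
= 2·139 + 109/18 + 40
= 278 + 6.06 + 40
= 324.06 mOsm/kg

324.1 mOsm/kg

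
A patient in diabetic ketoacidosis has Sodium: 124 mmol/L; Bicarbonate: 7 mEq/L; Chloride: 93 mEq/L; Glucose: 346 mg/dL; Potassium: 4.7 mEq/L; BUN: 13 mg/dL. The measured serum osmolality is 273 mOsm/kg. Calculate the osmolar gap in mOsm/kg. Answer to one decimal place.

Calculated osmolality = 2·Na + glucose/18 + BUN/2.8
= 2·124 + 346/18 + 13/2.8
= 248 + 19.22 + 4.64
= 271.86 mOsm/kg ≈ 271.9 mOsm/kg
Osmolar gap = measured − calculated = 273 − 271.9 = 1.1 mOsm/kg

1.1 mOsm/kg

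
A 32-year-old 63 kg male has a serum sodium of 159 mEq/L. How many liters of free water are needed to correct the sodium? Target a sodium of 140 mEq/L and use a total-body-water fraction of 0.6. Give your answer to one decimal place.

5.1 L

TBW = 0.6 · 63 = 37.8 L
Free water deficit = TBW · (Na/140 − 1)
= 37.8 · (159/140 − 1)
= 37.8 · 0.1357
= 5.13 L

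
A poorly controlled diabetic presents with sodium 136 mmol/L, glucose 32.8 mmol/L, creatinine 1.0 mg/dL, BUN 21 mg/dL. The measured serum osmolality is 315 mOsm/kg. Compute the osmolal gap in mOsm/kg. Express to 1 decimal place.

Calculated osmolality = 2·Na + glucose + BUN/2.8
= 2·136 + 32.8 + 21/2.8
= 272 + 32.80 + 7.50
= 312.3 mOsm/kg ≈ 312.3 mOsm/kg
Osmolar gap = measured − calculated = 315 − 312.3 = 2.7 mOsm/kg

2.7 mOsm/kg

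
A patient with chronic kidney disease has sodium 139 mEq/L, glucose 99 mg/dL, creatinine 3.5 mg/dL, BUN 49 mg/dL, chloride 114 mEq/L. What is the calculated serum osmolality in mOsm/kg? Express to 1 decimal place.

301.0 mOsm/kg

Calculated osmolality = 2·Na + glucose/18 + BUN/2.8
= 2·139 + 99/18 + 49/2.8
= 278 + 5.50 + 17.50
= 301 mOsm/kg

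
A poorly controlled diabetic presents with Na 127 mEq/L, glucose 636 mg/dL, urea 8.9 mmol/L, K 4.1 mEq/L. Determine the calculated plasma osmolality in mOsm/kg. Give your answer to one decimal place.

Calculated osmolality = 2·Na + glucose/18 + urea
= 2·127 + 636/18 + 8.9
= 254 + 35.33 + 8.90
= 298.23 mOsm/kg

298.2 mOsm/kg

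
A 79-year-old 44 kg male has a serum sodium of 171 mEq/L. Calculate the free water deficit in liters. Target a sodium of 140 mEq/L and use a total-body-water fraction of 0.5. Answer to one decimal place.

4.9 L

TBW = 0.5 · 44 = 22 L
Free water deficit = TBW · (Na/140 − 1)
= 22 · (171/140 − 1)
= 22 · 0.2214
= 4.87 L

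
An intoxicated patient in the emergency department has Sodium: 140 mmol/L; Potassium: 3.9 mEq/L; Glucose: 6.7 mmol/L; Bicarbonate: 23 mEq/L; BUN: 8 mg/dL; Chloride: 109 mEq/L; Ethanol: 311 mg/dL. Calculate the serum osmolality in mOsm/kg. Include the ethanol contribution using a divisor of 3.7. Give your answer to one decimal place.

Calculated osmolality = 2·Na + glucose + BUN/2.8 + ethanol/3.7
= 2·140 + 6.7 + 8/2.8 + 311/3.7
= 280 + 6.70 + 2.86 + 84.05
= 373.61 mOsm/kg

373.6 mOsm/kg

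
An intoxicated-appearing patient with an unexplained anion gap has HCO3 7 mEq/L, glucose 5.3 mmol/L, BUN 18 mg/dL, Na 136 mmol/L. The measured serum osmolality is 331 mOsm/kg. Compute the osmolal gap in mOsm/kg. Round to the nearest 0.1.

Calculated osmolality = 2·Na + glucose + BUN/2.8
= 2·136 + 5.3 + 18/2.8
= 272 + 5.30 + 6.43
= 283.73 mOsm/kg ≈ 283.7 mOsm/kg
Osmolar gap = measured − calculated = 331 − 283.7 = 47.3 mOsm/kg

47.3 mOsm/kg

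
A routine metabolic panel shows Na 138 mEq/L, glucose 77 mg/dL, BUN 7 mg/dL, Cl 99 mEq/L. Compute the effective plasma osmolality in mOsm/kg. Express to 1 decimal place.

Effective osmolality excludes urea (freely permeant across cell membranes):
2·Na + glucose/18
= 2·138 + 77/18
= 276 + 4.28
= 280.28 mOsm/kg

280.3 mOsm/kg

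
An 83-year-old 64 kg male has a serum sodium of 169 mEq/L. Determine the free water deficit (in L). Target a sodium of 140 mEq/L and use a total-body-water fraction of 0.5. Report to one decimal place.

6.6 L

TBW = 0.5 · 64 = 32 L
Free water deficit = TBW · (Na/140 − 1)
= 32 · (169/140 − 1)
= 32 · 0.2071
= 6.63 L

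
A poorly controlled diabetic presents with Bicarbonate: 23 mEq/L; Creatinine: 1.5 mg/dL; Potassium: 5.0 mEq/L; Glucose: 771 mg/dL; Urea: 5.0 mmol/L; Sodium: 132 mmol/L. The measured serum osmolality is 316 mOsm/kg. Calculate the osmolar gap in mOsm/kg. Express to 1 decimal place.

Calculated osmolality = 2·Na + glucose/18 + urea
= 2·132 + 771/18 + 5
= 264 + 42.83 + 5
= 311.83 mOsm/kg ≈ 311.8 mOsm/kg
Osmolar gap = measured − calculated = 316 − 311.8 = 4.2 mOsm/kg

4.2 mOsm/kg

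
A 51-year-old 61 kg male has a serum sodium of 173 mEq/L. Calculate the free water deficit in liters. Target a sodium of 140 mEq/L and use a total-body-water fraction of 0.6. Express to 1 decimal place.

8.6 L

TBW = 0.6 · 61 = 36.6 L
Free water deficit = TBW · (Na/140 − 1)
= 36.6 · (173/140 − 1)
= 36.6 · 0.2357
= 8.63 L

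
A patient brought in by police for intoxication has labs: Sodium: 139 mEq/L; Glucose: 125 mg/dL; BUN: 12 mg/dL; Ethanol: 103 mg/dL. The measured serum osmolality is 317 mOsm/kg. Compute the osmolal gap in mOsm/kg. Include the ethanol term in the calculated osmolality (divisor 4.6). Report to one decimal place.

Calculated osmolality = 2·Na + glucose/18 + BUN/2.8 + ethanol/4.6
= 2·139 + 125/18 + 12/2.8 + 103/4.6
= 278 + 6.94 + 4.29 + 22.39
= 311.62 mOsm/kg ≈ 311.6 mOsm/kg
Osmolar gap = measured − calculated = 317 − 311.6 = 5.4 mOsm/kg

5.4 mOsm/kg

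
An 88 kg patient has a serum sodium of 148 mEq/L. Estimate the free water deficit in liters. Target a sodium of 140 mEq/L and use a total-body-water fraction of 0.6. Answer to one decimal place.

TBW = 0.6 · 88 = 52.8 L
Free water deficit = TBW · (Na/140 − 1)
= 52.8 · (148/140 − 1)
= 52.8 · 0.0571
= 3.01 L

3.0 L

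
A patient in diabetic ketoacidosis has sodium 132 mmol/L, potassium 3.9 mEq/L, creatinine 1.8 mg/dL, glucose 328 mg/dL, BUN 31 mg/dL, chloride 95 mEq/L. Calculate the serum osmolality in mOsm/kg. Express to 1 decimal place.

Calculated osmolality = 2·Na + glucose/18 + BUN/2.8
= 2·132 + 328/18 + 31/2.8
= 264 + 18.22 + 11.07
= 293.29 mOsm/kg

293.3 mOsm/kg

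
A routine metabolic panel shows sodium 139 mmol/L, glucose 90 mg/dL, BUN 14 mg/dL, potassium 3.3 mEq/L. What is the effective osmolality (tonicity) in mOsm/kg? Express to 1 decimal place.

283.0 mOsm/kg

Effective osmolality excludes urea (freely permeant across cell membranes):
2·Na + glucose/18
= 2·139 + 90/18
= 278 + 5
= 283 mOsm/kg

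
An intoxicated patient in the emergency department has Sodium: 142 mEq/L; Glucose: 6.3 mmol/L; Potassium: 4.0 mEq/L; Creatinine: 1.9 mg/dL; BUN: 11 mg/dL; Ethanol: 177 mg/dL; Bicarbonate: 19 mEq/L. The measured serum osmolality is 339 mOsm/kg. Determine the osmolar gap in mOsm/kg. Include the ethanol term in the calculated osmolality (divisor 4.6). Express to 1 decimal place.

6.3 mOsm/kg

Calculated osmolality = 2·Na + glucose + BUN/2.8 + ethanol/4.6
= 2·142 + 6.3 + 11/2.8 + 177/4.6
= 284 + 6.30 + 3.93 + 38.48
= 332.71 mOsm/kg ≈ 332.7 mOsm/kg
Osmolar gap = measured − calculated = 339 − 332.7 = 6.3 mOsm/kg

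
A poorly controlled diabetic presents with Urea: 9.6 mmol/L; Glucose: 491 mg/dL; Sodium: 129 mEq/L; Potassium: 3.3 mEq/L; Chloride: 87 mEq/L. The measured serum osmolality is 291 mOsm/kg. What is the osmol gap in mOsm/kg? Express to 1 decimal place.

-3.9 mOsm/kg

Calculated osmolality = 2·Na + glucose/18 + urea
= 2·129 + 491/18 + 9.6
= 258 + 27.28 + 9.60
= 294.88 mOsm/kg ≈ 294.9 mOsm/kg
Osmolar gap = measured − calculated = 291 − 294.9 = -3.9 mOsm/kg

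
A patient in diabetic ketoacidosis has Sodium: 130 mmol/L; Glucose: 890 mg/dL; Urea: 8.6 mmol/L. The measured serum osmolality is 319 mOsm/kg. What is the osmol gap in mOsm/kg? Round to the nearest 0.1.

1.0 mOsm/kg

Calculated osmolality = 2·Na + glucose/18 + urea
= 2·130 + 890/18 + 8.6
= 260 + 49.44 + 8.60
= 318.04 mOsm/kg ≈ 318.0 mOsm/kg
Osmolar gap = measured − calculated = 319 − 318.0 = 1.0 mOsm/kg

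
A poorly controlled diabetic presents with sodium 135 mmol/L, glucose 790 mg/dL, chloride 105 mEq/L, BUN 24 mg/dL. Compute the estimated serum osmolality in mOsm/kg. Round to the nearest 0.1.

322.5 mOsm/kg

Calculated osmolality = 2·Na + glucose/18 + BUN/2.8
= 2·135 + 790/18 + 24/2.8
= 270 + 43.89 + 8.57
= 322.46 mOsm/kg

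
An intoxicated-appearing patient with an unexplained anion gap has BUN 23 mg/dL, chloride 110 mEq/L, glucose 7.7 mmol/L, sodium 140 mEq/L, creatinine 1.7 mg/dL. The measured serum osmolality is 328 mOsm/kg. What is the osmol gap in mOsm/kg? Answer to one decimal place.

Calculated osmolality = 2·Na + glucose + BUN/2.8
= 2·140 + 7.7 + 23/2.8
= 280 + 7.70 + 8.21
= 295.91 mOsm/kg ≈ 295.9 mOsm/kg
Osmolar gap = measured − calculated = 328 − 295.9 = 32.1 mOsm/kg

32.1 mOsm/kg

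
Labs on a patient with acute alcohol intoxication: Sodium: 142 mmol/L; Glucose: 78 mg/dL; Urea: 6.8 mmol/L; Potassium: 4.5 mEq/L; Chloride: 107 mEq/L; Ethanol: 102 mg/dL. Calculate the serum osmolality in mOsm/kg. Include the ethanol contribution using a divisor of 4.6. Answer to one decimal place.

317.3 mOsm/kg

Calculated osmolality = 2·Na + glucose/18 + urea + ethanol/4.6
= 2·142 + 78/18 + 6.8 + 102/4.6
= 284 + 4.33 + 6.80 + 22.17
= 317.3 mOsm/kg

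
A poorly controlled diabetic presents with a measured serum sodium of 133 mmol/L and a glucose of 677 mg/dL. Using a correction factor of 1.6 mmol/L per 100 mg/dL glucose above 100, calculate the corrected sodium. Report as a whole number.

142 mmol/L

Corrected Na = measured Na + 1.6 · (glucose − 100)/100
= 133 + 1.6 · (677 − 100)/100
= 133 + 9.2
= 142.2 mmol/L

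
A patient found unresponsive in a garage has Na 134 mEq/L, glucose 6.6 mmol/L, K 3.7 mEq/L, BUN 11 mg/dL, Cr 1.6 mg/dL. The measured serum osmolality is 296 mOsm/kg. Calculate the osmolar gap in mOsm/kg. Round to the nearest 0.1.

17.5 mOsm/kg

Calculated osmolality = 2·Na + glucose + BUN/2.8
= 2·134 + 6.6 + 11/2.8
= 268 + 6.60 + 3.93
= 278.53 mOsm/kg ≈ 278.5 mOsm/kg
Osmolar gap = measured − calculated = 296 − 278.5 = 17.5 mOsm/kg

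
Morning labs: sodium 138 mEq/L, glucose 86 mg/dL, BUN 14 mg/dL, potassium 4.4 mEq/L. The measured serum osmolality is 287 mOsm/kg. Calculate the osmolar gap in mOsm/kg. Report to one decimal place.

Calculated osmolality = 2·Na + glucose/18 + BUN/2.8
= 2·138 + 86/18 + 14/2.8
= 276 + 4.78 + 5
= 285.78 mOsm/kg ≈ 285.8 mOsm/kg
Osmolar gap = measured − calculated = 287 − 285.8 = 1.2 mOsm/kg

1.2 mOsm/kg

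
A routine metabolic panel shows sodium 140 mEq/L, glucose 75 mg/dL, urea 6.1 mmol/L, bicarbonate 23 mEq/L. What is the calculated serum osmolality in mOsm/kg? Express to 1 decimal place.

290.3 mOsm/kg

Calculated osmolality = 2·Na + glucose/18 + urea
= 2·140 + 75/18 + 6.1
= 280 + 4.17 + 6.10
= 290.27 mOsm/kg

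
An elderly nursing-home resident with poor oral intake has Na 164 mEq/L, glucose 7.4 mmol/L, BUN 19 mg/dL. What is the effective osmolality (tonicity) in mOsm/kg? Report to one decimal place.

335.4 mOsm/kg

Effective osmolality excludes urea (freely permeant across cell membranes):
2·Na + glucose
= 2·164 + 7.4
= 328 + 7.4
= 335.4 mOsm/kg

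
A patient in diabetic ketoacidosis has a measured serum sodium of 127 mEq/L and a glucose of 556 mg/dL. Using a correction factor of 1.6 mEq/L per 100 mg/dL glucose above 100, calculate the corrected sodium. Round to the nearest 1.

134 mEq/L

Corrected Na = measured Na + 1.6 · (glucose − 100)/100
= 127 + 1.6 · (556 − 100)/100
= 127 + 7.3
= 134.3 mEq/L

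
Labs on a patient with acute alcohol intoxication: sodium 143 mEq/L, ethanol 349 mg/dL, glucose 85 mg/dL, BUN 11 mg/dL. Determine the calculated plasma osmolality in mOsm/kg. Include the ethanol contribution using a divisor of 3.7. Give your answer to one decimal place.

Calculated osmolality = 2·Na + glucose/18 + BUN/2.8 + ethanol/3.7
= 2·143 + 85/18 + 11/2.8 + 349/3.7
= 286 + 4.72 + 3.93 + 94.32
= 388.97 mOsm/kg

389.0 mOsm/kg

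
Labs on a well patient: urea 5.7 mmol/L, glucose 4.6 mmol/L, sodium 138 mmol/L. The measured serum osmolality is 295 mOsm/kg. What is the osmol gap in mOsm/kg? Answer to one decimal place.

Calculated osmolality = 2·Na + glucose + urea
= 2·138 + 4.6 + 5.7
= 276 + 4.60 + 5.70
= 286.3 mOsm/kg ≈ 286.3 mOsm/kg
Osmolar gap = measured − calculated = 295 − 286.3 = 8.7 mOsm/kg

8.7 mOsm/kg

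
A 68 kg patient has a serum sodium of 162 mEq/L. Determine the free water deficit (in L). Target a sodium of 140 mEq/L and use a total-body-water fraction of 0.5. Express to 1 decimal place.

5.3 L

TBW = 0.5 · 68 = 34 L
Free water deficit = TBW · (Na/140 − 1)
= 34 · (162/140 − 1)
= 34 · 0.1571
= 5.34 L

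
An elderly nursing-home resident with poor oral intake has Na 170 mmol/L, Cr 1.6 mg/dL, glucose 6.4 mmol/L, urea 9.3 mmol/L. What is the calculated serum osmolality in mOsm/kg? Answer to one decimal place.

Calculated osmolality = 2·Na + glucose + urea
= 2·170 + 6.4 + 9.3
= 340 + 6.40 + 9.30
= 355.7 mOsm/kg

355.7 mOsm/kg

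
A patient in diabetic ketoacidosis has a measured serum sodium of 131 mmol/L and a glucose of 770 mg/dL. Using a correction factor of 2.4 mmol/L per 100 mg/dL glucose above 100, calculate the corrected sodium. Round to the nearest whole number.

Corrected Na = measured Na + 2.4 · (glucose − 100)/100
= 131 + 2.4 · (770 − 100)/100
= 131 + 16.1
= 147.1 mmol/L

147 mmol/L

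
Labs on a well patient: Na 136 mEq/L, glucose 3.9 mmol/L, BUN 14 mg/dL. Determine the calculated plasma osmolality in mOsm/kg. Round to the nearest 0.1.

Calculated osmolality = 2·Na + glucose + BUN/2.8
= 2·136 + 3.9 + 14/2.8
= 272 + 3.90 + 5
= 280.9 mOsm/kg

280.9 mOsm/kg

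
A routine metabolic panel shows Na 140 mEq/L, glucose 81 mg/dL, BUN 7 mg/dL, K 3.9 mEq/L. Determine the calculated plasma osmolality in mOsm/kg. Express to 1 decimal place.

Calculated osmolality = 2·Na + glucose/18 + BUN/2.8
= 2·140 + 81/18 + 7/2.8
= 280 + 4.50 + 2.50
= 287 mOsm/kg

287.0 mOsm/kg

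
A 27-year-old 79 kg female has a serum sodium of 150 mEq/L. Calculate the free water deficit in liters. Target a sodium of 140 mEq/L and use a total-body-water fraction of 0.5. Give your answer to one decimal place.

2.8 L

TBW = 0.5 · 79 = 39.5 L
Free water deficit = TBW · (Na/140 − 1)
= 39.5 · (150/140 − 1)
= 39.5 · 0.0714
= 2.82 L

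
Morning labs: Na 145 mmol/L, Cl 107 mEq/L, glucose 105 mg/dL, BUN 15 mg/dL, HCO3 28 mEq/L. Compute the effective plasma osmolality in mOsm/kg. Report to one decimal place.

295.8 mOsm/kg

Effective osmolality excludes urea (freely permeant across cell membranes):
2·Na + glucose/18
= 2·145 + 105/18
= 290 + 5.83
= 295.83 mOsm/kg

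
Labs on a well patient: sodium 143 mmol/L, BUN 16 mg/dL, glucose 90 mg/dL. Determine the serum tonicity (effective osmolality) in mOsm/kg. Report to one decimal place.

Effective osmolality excludes urea (freely permeant across cell membranes):
2·Na + glucose/18
= 2·143 + 90/18
= 286 + 5
= 291 mOsm/kg

291.0 mOsm/kg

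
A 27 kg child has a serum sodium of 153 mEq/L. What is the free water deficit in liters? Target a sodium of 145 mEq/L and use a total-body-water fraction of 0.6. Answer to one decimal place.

TBW = 0.6 · 27 = 16.2 L
Free water deficit = TBW · (Na/145 − 1)
= 16.2 · (153/145 − 1)
= 16.2 · 0.0552
= 0.89 L

0.9 L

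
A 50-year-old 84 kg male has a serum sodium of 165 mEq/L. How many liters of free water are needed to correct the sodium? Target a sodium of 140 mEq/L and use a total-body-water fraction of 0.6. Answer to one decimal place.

TBW = 0.6 · 84 = 50.4 L
Free water deficit = TBW · (Na/140 − 1)
= 50.4 · (165/140 − 1)
= 50.4 · 0.1786
= 9 L

9.0 L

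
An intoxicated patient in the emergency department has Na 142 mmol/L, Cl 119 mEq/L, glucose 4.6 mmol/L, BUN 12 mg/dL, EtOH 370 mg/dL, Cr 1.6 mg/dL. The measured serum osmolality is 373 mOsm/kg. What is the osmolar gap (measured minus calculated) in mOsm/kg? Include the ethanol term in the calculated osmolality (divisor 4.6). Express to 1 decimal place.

Calculated osmolality = 2·Na + glucose + BUN/2.8 + ethanol/4.6
= 2·142 + 4.6 + 12/2.8 + 370/4.6
= 284 + 4.60 + 4.29 + 80.43
= 373.32 mOsm/kg ≈ 373.3 mOsm/kg
Osmolar gap = measured − calculated = 373 − 373.3 = -0.3 mOsm/kg

-0.3 mOsm/kg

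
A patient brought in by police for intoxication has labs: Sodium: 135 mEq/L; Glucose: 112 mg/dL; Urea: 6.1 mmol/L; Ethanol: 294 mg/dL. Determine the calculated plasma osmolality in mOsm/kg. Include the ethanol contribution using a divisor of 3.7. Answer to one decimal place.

361.8 mOsm/kg

Calculated osmolality = 2·Na + glucose/18 + urea + ethanol/3.7
= 2·135 + 112/18 + 6.1 + 294/3.7
= 270 + 6.22 + 6.10 + 79.46
= 361.78 mOsm/kg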